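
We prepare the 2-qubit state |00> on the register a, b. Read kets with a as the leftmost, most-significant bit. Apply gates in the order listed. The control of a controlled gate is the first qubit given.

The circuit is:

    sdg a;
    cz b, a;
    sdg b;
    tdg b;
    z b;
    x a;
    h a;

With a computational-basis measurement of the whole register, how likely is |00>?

A full measurement returns |00> with probability 1/2.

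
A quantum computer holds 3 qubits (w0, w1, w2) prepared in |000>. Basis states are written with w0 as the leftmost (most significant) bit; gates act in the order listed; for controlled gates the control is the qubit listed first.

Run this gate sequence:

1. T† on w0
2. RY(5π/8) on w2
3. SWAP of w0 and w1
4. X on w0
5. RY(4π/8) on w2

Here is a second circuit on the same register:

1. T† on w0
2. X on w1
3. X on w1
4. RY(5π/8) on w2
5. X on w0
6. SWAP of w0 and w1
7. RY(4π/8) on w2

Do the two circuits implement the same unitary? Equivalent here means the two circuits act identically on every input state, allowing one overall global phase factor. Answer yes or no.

No, they are not equivalent — no single phase factor reconciles the two unitaries.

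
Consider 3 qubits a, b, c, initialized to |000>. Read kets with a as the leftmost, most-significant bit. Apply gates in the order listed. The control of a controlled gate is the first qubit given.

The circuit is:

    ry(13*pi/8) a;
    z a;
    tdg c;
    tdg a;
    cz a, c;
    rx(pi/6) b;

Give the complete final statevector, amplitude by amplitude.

The final amplitudes are -(sqrt(2) + sqrt(6))*cos(3*pi/16)/4 on |000>, 0 on |001>, I*(-sqrt(2) + sqrt(6))*cos(3*pi/16)/4 on |010>, 0 on |011>, (sqrt(2) + sqrt(6))*exp(3*I*pi/4)*sin(3*pi/16)/4 on |100>, 0 on |101>, (-sqrt(2) + sqrt(6))*exp(I*pi/4)*sin(3*pi/16)/4 on |110>, 0 on |111>.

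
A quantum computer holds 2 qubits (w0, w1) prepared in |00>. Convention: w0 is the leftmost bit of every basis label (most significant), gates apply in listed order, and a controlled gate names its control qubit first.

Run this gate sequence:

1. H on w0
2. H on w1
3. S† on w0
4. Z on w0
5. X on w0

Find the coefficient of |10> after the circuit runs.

The final state's coefficient on |10> equals 1/2.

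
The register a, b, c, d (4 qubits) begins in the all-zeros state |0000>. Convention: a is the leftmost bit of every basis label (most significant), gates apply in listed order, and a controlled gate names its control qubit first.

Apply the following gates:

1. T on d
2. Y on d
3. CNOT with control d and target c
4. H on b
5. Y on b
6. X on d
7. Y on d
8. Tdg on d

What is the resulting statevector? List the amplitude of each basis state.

The resulting statevector has amplitude sqrt(2)*exp(I*pi/4)/2 on |0011>, -sqrt(2)*exp(I*pi/4)/2 on |0111>, and 0 on every other basis state.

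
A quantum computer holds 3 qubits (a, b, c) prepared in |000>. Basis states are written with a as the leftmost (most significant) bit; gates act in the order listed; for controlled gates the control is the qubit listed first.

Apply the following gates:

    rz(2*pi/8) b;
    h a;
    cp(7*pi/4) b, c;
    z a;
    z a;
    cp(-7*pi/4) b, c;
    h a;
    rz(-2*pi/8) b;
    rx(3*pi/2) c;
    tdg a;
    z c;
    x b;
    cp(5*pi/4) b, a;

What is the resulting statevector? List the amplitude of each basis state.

The final amplitudes are -sqrt(2)/2 on |010>, sqrt(2)*I/2 on |011>, and 0 on every other basis state. Key observation: gates 1-8 undo each other exactly, leaving only the rest of the circuit to track.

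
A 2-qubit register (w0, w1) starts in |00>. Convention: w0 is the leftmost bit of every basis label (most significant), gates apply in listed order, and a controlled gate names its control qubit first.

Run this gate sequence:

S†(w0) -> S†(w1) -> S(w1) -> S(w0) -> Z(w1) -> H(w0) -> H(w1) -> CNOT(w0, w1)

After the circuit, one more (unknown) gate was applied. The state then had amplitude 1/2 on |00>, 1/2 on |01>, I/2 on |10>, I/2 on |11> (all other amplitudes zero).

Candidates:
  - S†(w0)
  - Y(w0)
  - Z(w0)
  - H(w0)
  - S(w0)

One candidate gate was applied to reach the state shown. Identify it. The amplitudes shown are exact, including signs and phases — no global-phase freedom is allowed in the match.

It was S(w0) that produced the state shown. Key observation: gates 1-4 undo each other exactly, leaving only the rest of the circuit to track.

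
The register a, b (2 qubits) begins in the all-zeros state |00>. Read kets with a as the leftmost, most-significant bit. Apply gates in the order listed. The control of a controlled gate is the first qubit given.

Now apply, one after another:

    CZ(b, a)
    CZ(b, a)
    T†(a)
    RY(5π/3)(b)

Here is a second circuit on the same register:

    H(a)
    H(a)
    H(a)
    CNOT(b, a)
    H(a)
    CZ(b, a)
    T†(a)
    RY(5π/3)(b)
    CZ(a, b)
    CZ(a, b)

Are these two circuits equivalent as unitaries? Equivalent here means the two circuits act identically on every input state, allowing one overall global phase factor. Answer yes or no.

Yes, they are equivalent — the unitaries differ by at most a global phase.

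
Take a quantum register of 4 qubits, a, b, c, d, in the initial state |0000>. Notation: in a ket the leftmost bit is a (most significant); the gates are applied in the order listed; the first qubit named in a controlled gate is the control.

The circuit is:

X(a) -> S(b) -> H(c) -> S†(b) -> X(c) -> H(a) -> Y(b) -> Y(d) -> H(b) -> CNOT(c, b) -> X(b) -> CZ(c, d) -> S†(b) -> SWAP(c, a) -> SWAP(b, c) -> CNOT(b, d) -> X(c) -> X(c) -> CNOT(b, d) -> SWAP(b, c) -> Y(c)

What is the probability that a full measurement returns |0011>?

Outcome |0011> occurs with probability 1/8.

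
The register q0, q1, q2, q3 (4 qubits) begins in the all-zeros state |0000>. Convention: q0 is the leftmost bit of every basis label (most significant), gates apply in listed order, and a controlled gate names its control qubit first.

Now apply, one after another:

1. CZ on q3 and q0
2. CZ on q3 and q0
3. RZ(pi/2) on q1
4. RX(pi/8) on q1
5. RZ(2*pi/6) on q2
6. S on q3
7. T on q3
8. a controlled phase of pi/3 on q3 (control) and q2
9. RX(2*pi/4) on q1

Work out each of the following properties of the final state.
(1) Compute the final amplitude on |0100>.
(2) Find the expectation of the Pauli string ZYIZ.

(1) The final state's coefficient on |0100> equals -exp(I*pi/12)*sin(5*pi/16). Key observation: steps 1-2 multiply out to the identity, so the circuit reduces to the remaining gates.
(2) The expectation value of ZYIZ is -sqrt(sqrt(2) + 2)/2.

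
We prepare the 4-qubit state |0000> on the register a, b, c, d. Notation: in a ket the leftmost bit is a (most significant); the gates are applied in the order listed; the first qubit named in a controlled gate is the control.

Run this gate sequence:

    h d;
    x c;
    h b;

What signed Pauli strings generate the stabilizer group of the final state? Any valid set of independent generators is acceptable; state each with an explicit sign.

One valid set of independent stabilizer generators is +IXII, +IIIX, +ZIII, -IIZI (any independent generating set of the same group is equally correct).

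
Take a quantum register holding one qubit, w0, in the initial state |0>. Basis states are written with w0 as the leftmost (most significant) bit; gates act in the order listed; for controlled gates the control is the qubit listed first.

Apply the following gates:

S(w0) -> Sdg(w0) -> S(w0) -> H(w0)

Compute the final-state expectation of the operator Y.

The observable Y averages to 0. Key observation: steps 1-2 multiply out to the identity, so the circuit reduces to the remaining gates.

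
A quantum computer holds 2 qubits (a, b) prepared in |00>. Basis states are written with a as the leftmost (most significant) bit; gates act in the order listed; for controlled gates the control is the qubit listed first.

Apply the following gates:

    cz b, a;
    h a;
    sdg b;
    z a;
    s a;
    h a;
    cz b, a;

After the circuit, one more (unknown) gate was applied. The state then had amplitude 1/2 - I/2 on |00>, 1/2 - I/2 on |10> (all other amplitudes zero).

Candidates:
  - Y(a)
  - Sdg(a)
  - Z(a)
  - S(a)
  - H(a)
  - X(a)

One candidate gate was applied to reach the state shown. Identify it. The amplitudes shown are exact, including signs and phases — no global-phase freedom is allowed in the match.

The applied gate was Sdg(a).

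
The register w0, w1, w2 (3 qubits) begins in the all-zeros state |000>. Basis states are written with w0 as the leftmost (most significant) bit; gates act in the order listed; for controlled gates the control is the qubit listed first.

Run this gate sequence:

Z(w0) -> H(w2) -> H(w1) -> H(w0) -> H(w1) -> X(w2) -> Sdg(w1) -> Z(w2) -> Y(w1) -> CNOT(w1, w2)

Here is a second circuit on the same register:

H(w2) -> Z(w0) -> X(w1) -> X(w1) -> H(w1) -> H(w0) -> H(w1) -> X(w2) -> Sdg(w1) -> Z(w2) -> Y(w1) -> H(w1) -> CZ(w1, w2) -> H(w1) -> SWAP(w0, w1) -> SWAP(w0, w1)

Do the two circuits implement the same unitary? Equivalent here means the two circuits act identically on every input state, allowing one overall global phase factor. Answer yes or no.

No, they are not equivalent — no single phase factor reconciles the two unitaries.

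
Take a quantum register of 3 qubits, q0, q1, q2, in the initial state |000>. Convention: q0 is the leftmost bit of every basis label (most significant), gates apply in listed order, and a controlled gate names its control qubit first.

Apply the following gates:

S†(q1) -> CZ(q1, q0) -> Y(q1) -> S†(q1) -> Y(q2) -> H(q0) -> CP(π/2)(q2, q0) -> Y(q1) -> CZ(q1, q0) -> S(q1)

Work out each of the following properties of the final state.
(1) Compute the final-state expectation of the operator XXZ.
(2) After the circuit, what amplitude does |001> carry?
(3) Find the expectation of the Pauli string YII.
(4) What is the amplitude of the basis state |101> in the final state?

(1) In the final state, XXZ has expectation 0.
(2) The amplitude on |001> is sqrt(2)/2.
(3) The expectation value of YII is 1.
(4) The amplitude on |101> is sqrt(2)*I/2.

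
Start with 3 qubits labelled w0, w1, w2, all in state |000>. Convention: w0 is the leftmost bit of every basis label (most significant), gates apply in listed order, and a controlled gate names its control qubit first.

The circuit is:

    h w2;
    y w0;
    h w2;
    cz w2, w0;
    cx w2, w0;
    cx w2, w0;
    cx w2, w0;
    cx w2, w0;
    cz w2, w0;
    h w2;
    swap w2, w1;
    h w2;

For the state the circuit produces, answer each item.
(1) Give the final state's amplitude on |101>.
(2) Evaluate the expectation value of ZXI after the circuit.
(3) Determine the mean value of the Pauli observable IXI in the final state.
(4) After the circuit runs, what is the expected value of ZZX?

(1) The final state's coefficient on |101> equals I/2. Key observation: steps 3-10 multiply out to the identity, so the circuit reduces to the remaining gates.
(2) The expectation value of ZXI is -1.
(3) The observable IXI averages to 1.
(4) In the final state, ZZX has expectation 0.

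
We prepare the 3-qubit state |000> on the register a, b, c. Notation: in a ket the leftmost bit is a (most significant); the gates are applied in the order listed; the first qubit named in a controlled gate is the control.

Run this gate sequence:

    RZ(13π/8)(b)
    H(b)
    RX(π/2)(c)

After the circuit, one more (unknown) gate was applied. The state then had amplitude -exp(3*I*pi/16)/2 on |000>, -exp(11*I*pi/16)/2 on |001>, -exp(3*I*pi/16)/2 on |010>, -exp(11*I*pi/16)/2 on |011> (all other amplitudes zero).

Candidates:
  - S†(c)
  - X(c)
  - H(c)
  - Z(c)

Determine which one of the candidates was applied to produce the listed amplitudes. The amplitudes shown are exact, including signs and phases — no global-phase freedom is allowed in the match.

It was Z(c) that produced the state shown.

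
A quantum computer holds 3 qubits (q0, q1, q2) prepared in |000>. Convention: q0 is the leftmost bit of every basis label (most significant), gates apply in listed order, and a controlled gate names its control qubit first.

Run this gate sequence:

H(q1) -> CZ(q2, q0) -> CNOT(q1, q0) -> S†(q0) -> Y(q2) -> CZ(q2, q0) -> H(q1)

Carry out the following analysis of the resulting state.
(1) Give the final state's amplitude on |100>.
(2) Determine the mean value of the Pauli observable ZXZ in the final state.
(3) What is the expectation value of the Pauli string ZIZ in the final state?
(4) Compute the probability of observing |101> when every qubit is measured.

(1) The final state's coefficient on |100> equals 0.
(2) The expectation value of ZXZ is -1.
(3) The observable ZIZ averages to 0.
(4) A full measurement returns |101> with probability 1/4.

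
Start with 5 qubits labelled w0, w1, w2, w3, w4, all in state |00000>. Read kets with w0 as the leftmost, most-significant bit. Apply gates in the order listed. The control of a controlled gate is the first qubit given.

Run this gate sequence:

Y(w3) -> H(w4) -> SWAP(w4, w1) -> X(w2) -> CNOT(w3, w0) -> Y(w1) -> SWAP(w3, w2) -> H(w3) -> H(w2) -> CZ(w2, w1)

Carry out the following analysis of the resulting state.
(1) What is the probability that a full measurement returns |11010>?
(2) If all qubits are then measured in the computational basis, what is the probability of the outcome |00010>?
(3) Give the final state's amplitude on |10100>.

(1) A full measurement returns |11010> with probability 1/8.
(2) A full measurement returns |00010> with probability 0.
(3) The amplitude on |10100> is -sqrt(2)/4.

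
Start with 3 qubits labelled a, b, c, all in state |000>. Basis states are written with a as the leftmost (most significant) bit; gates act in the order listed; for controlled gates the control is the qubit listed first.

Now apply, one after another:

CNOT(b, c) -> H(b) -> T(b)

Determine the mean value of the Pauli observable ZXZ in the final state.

The observable ZXZ averages to sqrt(2)/2.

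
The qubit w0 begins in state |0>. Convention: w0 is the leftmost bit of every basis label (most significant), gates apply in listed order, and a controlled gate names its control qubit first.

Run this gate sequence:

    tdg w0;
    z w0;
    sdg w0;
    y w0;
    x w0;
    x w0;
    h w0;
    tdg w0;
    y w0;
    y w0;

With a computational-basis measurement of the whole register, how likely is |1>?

The probability of measuring |1> is 1/2.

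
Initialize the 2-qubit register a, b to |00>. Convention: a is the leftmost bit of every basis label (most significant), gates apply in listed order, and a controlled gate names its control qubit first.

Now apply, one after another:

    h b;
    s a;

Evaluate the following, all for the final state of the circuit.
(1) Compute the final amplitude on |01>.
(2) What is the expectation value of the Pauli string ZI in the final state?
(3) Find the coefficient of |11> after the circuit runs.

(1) |01> carries amplitude sqrt(2)/2 in the final state.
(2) The observable ZI averages to 1.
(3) |11> carries amplitude 0 in the final state.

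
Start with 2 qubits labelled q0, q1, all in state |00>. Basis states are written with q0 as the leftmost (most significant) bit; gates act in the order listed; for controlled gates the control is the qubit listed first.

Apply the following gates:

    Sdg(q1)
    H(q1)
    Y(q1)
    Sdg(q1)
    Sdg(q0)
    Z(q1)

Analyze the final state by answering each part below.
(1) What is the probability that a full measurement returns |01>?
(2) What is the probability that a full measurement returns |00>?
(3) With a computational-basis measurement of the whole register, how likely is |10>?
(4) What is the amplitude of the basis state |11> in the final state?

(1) Outcome |01> occurs with probability 1/2.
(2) The probability of measuring |00> is 1/2.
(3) Outcome |10> occurs with probability 0.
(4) The amplitude on |11> is 0.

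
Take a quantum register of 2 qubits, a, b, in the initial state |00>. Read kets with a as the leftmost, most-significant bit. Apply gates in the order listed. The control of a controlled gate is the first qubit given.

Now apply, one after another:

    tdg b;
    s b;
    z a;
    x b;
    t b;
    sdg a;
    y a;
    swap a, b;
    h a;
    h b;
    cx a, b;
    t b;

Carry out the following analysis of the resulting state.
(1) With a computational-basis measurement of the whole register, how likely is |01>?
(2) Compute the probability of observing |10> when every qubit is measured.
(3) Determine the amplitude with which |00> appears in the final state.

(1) Outcome |01> occurs with probability 1/4.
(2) A full measurement returns |10> with probability 1/4.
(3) The final state's coefficient on |00> equals exp(3*I*pi/4)/2.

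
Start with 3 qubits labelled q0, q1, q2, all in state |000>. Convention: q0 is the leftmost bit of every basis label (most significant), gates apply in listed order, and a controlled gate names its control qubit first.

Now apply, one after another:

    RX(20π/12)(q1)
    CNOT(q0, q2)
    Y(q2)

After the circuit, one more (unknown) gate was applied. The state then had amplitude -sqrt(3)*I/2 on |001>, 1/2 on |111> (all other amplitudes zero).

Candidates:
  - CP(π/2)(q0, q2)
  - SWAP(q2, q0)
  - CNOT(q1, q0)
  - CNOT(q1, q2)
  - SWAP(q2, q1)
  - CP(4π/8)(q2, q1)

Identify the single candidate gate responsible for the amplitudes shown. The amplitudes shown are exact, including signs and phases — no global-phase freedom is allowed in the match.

It was CNOT(q1, q0) that produced the state shown.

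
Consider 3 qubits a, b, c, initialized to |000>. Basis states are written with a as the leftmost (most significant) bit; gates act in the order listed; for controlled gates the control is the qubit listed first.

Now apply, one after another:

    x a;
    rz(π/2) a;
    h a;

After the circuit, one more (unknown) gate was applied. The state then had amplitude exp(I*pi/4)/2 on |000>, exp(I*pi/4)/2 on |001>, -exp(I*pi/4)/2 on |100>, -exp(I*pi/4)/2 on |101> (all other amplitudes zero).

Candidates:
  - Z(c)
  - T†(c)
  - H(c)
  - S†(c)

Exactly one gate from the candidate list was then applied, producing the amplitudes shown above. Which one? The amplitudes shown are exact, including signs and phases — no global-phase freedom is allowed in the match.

It was H(c) that produced the state shown.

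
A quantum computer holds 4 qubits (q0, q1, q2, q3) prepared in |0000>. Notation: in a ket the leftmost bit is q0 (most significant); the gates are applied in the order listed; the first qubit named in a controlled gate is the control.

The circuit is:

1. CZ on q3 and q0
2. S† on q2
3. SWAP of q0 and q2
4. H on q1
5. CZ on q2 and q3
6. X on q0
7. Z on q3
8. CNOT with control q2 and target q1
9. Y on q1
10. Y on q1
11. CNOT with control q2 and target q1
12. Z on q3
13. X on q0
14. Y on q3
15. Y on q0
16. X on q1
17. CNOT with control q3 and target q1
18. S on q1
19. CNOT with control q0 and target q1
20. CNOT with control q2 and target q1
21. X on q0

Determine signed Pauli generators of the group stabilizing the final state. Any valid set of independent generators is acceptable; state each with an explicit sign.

The stabilizer group can be generated by -IYII, +ZIII, +IIZI, -IIIZ, among other valid generating sets. Key observation: steps 6-13 multiply out to the identity, so the circuit reduces to the remaining gates.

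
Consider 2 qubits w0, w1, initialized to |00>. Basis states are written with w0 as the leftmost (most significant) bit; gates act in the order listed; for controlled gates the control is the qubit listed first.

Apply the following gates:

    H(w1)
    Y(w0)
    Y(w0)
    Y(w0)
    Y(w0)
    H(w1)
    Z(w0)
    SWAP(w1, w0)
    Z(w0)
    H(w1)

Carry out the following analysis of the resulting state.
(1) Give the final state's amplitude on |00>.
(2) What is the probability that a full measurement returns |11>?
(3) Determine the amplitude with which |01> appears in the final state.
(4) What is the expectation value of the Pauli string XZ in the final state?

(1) |00> carries amplitude sqrt(2)/2 in the final state. Key observation: steps 1-6 multiply out to the identity, so the circuit reduces to the remaining gates.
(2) The probability of measuring |11> is 0.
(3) |01> carries amplitude sqrt(2)/2 in the final state.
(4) The expectation value of XZ is 0.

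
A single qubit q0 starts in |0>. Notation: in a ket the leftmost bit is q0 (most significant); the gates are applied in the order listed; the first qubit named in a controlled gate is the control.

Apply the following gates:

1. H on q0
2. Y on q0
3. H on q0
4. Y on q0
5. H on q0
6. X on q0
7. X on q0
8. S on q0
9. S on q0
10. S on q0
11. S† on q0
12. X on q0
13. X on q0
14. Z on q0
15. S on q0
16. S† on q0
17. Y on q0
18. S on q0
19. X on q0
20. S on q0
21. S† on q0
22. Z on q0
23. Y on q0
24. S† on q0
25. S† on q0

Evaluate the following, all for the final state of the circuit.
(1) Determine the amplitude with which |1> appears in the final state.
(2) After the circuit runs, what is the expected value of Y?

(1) The amplitude on |1> is -sqrt(2)*I/2. Key observation: gates 10-11 undo each other exactly, leaving only the rest of the circuit to track.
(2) In the final state, Y has expectation 1.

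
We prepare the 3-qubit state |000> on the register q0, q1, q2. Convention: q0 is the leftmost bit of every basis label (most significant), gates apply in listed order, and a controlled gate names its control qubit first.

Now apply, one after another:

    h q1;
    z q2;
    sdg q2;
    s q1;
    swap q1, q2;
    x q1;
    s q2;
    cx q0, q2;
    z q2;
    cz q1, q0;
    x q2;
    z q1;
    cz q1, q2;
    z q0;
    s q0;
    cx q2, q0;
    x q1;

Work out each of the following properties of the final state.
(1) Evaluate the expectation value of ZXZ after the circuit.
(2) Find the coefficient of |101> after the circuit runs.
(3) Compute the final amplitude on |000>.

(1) In the final state, ZXZ has expectation 0.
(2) The final state's coefficient on |101> equals sqrt(2)/2.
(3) The amplitude on |000> is -sqrt(2)/2.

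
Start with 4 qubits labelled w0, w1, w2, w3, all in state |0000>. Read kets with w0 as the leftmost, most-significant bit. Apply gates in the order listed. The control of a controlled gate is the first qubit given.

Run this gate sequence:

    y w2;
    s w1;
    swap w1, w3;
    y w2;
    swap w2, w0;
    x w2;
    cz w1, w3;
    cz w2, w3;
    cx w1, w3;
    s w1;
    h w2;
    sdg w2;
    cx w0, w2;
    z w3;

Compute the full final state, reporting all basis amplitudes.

The resulting statevector has amplitude sqrt(2)/2 on |0000>, sqrt(2)*I/2 on |0010>, and 0 on every other basis state.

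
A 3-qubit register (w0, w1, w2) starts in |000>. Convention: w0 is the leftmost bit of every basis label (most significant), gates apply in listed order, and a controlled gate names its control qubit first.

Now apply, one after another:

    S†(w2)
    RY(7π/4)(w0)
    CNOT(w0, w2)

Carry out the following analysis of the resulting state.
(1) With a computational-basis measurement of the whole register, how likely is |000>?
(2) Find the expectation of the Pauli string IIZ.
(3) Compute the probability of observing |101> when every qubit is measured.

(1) The probability of measuring |000> is sqrt(2)/4 + 1/2.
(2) The observable IIZ averages to sqrt(2)/2.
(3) The probability of measuring |101> is 1/2 - sqrt(2)/4.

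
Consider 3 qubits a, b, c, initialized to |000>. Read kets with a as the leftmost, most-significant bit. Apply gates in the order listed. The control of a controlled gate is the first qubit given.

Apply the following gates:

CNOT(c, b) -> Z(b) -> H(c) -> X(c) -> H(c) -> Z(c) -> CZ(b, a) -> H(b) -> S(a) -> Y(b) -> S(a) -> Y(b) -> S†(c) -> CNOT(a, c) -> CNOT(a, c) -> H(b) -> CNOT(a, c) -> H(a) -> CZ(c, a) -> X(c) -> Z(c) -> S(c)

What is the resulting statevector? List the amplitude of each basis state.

After the circuit, the state carries amplitude -sqrt(2)*I/2 on |001>, -sqrt(2)*I/2 on |101>, and 0 on every other basis state. Key observation: the block from step 3 through step 6 cancels to the identity and can be dropped.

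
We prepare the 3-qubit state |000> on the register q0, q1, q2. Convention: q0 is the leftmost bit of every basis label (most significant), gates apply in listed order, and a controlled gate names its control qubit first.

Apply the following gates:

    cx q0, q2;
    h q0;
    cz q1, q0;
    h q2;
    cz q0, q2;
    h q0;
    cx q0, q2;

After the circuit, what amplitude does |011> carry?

The final state's coefficient on |011> equals 0.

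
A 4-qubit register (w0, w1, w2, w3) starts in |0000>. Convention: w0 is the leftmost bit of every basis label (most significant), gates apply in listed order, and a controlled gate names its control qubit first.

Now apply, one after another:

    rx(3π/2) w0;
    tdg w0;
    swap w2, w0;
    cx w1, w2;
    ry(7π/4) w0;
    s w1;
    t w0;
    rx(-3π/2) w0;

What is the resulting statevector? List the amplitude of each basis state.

After the circuit, the state carries amplitude -sqrt(sqrt(2) + 2)/4 - sqrt(2 - sqrt(2))*exp(3*I*pi/4)/4 on |0000>, sqrt(2 - sqrt(2))/4 - sqrt(sqrt(2) + 2)*exp(I*pi/4)/4 on |0010>, sqrt(2 - sqrt(2))*exp(I*pi/4)/4 + I*sqrt(sqrt(2) + 2)/4 on |1000>, I*sqrt(2 - sqrt(2))/4 + sqrt(sqrt(2) + 2)*exp(3*I*pi/4)/4 on |1010>, and 0 on every other basis state.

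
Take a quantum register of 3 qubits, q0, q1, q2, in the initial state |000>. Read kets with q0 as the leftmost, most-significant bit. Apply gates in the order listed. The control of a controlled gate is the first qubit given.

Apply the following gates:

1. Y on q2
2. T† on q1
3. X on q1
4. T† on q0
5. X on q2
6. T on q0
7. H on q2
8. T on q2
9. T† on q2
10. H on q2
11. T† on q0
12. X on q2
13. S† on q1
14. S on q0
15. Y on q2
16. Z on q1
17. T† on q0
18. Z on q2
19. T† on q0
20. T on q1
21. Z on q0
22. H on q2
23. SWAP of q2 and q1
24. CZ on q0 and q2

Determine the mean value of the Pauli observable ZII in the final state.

The observable ZII averages to 1. Key observation: the block from step 5 through step 12 cancels to the identity and can be dropped.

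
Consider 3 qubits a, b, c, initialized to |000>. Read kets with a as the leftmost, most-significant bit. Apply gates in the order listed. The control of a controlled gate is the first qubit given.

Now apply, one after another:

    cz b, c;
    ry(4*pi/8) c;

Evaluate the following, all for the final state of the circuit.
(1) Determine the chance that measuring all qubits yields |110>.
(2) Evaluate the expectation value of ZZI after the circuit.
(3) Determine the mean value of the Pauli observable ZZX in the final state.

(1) A full measurement returns |110> with probability 0.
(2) The observable ZZI averages to 1.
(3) The expectation value of ZZX is 1.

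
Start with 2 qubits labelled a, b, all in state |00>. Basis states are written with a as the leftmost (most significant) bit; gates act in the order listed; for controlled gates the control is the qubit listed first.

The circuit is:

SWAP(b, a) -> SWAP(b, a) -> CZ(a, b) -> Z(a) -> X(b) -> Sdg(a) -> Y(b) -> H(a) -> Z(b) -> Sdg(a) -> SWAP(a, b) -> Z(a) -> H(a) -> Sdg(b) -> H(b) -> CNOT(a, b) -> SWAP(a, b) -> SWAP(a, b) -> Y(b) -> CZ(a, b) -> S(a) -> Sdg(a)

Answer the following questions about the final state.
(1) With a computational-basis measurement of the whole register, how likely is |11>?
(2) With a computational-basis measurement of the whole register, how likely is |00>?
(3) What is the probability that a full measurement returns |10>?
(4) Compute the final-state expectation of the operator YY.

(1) A full measurement returns |11> with probability 1/2.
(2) A full measurement returns |00> with probability 1/2.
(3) A full measurement returns |10> with probability 0.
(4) The expectation value of YY is -1.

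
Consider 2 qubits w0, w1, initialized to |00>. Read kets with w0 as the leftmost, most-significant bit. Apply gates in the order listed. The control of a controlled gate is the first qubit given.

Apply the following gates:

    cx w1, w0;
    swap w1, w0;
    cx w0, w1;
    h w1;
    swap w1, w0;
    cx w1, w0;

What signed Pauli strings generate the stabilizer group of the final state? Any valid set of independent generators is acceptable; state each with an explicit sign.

The final state is stabilized by the group generated by +XI, +IZ; other independent generating sets are equally valid.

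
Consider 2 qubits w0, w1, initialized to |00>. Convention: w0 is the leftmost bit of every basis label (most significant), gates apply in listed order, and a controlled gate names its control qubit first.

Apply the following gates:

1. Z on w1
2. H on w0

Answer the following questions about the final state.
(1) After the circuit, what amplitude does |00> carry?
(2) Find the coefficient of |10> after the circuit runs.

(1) |00> carries amplitude sqrt(2)/2 in the final state.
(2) |10> carries amplitude sqrt(2)/2 in the final state.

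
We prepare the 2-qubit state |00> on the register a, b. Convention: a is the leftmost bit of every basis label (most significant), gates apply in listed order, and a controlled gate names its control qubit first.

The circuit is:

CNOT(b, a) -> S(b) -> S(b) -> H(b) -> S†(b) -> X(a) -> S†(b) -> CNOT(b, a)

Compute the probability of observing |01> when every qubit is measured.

Outcome |01> occurs with probability 1/2.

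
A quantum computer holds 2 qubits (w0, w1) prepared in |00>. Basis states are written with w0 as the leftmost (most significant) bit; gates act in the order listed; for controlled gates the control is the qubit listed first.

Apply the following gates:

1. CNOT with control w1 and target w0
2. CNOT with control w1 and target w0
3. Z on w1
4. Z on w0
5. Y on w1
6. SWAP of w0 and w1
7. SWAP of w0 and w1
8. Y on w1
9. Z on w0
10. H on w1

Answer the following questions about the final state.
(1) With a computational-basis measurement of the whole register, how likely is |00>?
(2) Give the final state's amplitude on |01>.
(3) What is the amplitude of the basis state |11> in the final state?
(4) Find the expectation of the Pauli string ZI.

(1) A full measurement returns |00> with probability 1/2. Key observation: steps 4-9 multiply out to the identity, so the circuit reduces to the remaining gates.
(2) |01> carries amplitude sqrt(2)/2 in the final state.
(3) The final state's coefficient on |11> equals 0.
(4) The expectation value of ZI is 1.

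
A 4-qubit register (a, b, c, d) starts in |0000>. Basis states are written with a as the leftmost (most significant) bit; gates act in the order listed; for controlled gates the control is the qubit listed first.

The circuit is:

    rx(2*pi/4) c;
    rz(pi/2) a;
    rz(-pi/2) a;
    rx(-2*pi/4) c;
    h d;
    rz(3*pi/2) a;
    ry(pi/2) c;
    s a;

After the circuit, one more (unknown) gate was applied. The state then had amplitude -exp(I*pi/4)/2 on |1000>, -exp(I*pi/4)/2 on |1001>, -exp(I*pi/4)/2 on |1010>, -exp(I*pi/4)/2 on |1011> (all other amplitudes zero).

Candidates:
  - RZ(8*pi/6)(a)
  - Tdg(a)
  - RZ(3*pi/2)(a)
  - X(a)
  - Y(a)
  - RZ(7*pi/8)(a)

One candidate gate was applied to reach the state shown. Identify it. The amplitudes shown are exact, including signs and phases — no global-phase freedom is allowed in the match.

It was X(a) that produced the state shown. Key observation: steps 1-4 multiply out to the identity, so the circuit reduces to the remaining gates.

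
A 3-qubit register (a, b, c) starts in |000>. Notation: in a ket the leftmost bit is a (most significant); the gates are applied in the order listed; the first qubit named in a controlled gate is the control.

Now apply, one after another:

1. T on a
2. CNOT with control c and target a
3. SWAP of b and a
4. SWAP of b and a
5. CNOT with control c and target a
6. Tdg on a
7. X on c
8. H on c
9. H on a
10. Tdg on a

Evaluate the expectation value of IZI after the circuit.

The observable IZI averages to 1. Key observation: the block from step 1 through step 6 cancels to the identity and can be dropped.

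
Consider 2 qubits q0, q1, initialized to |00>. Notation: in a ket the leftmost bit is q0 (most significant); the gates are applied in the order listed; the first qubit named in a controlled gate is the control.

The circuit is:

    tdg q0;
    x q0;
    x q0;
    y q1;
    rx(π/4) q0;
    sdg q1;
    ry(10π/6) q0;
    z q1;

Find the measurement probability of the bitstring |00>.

The probability of measuring |00> is 0. Key observation: steps 2-3 multiply out to the identity, so the circuit reduces to the remaining gates.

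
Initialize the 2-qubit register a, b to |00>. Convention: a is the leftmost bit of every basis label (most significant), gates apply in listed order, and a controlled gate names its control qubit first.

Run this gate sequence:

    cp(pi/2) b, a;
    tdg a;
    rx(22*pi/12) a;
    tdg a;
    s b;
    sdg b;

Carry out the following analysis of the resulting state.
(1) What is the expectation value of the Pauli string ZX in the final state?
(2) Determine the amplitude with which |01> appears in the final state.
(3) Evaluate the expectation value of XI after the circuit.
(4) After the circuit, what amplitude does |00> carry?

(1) The expectation value of ZX is 0.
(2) The final state's coefficient on |01> equals 0.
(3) In the final state, XI has expectation sqrt(2)/4.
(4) |00> carries amplitude -sqrt(6)/4 - sqrt(2)/4 in the final state.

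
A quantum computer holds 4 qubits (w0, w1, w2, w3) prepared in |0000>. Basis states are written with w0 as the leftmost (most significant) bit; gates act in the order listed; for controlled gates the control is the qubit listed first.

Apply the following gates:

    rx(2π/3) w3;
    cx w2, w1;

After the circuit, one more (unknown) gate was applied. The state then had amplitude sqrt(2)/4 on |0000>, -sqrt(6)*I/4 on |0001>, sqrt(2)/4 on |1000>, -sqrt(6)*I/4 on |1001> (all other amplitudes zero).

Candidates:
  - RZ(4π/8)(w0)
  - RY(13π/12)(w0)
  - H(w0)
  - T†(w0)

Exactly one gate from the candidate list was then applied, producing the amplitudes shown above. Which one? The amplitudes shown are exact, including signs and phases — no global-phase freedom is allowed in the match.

It was H(w0) that produced the state shown.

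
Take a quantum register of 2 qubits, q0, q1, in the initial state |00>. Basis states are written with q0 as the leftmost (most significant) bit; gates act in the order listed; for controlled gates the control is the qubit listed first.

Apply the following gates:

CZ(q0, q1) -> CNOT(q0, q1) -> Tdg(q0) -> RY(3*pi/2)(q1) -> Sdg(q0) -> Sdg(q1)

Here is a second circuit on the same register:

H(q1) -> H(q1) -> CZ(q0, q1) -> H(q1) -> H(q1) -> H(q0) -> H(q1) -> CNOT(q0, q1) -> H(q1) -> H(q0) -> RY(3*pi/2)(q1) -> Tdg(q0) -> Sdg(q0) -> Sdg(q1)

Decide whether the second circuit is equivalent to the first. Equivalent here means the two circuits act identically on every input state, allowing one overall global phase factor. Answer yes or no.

No, they are not equivalent — no single phase factor reconciles the two unitaries.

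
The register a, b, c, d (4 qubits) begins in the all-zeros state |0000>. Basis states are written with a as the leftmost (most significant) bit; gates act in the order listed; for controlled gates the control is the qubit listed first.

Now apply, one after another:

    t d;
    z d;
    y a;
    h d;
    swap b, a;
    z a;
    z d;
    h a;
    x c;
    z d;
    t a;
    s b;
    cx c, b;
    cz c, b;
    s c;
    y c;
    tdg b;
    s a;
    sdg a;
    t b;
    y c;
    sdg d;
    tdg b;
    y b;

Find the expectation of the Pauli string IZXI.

The observable IZXI averages to 0. Key observation: steps 16-21 multiply out to the identity, so the circuit reduces to the remaining gates.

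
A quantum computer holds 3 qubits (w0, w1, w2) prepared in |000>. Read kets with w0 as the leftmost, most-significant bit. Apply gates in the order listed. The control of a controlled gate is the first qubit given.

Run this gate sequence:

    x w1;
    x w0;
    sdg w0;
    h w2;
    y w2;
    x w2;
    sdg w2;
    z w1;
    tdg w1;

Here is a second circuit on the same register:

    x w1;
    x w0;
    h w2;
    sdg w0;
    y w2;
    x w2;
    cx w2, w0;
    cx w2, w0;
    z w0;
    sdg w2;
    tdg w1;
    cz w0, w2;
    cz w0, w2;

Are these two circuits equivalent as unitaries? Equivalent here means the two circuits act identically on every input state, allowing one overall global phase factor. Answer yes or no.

No, they are not equivalent — no single phase factor reconciles the two unitaries.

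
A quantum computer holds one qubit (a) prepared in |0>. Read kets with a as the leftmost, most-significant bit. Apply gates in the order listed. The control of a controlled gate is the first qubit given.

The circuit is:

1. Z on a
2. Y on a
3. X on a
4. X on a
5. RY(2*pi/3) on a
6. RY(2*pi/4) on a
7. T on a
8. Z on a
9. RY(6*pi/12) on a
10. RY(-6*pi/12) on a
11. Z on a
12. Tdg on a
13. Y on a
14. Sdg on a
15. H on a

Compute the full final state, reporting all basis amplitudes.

After the circuit, the state carries amplitude (1 - I)*(1 - sqrt(3)*I)/4 on |0>, (1 - I)*(-sqrt(3) + I)/4 on |1>. Key observation: steps 7-12 multiply out to the identity, so the circuit reduces to the remaining gates.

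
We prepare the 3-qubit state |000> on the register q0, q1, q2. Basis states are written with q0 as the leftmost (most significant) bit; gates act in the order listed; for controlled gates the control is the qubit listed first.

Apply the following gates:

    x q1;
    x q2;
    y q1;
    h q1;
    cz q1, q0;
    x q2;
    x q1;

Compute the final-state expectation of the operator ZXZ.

The observable ZXZ averages to 1.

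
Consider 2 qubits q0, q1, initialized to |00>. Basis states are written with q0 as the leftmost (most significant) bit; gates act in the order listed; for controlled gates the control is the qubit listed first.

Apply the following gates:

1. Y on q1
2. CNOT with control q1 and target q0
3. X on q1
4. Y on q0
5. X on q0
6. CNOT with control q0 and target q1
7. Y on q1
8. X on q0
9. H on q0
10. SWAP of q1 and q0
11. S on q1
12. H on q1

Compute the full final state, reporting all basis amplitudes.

The final amplitudes are 1/2 - I/2 on |00>, -1/2 - I/2 on |01>, 0 on |10>, 0 on |11>.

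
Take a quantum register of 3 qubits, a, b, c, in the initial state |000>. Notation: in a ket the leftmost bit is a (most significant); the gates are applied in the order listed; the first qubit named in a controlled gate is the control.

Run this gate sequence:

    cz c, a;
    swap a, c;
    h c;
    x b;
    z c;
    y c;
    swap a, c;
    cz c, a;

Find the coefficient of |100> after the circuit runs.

The final state's coefficient on |100> equals 0.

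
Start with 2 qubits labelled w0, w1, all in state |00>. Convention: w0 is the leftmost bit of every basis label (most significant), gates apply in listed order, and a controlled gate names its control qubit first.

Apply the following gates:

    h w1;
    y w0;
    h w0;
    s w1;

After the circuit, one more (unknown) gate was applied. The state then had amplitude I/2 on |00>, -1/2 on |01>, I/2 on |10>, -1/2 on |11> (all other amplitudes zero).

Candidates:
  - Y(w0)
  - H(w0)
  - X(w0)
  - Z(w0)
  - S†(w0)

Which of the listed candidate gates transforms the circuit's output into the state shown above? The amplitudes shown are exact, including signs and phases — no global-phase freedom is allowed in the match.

It was Z(w0) that produced the state shown.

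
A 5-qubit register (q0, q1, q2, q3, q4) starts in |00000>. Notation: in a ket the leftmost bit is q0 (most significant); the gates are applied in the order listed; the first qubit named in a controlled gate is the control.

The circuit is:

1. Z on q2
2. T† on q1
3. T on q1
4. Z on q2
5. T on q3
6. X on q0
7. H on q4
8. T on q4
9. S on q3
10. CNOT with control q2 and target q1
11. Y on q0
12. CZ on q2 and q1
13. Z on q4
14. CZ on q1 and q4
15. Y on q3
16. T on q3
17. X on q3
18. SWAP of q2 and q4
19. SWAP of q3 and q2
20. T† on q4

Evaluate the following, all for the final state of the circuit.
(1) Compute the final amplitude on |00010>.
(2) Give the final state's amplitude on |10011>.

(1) |00010> carries amplitude -sqrt(2)*I/2 in the final state. Key observation: steps 1-4 multiply out to the identity, so the circuit reduces to the remaining gates.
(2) The amplitude on |10011> is 0.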